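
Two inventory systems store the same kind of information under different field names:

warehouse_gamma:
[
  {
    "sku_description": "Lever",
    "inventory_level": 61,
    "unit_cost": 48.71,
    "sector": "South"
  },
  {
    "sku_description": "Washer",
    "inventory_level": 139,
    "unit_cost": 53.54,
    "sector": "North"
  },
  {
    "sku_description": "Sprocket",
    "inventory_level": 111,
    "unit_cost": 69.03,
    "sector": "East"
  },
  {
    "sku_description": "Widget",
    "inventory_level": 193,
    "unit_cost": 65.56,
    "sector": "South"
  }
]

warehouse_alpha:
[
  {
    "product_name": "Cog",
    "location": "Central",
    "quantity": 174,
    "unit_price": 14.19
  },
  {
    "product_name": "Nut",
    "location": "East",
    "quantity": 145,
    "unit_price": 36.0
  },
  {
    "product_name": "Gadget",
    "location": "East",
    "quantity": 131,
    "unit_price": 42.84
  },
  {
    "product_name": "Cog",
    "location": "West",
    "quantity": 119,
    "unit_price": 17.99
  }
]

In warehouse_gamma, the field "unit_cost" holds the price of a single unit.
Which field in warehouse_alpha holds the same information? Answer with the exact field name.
unit_price

In warehouse_gamma, "unit_cost" holds the price of a single unit.
The fields in warehouse_alpha are: "product_name", "location", "quantity", "unit_price".
"unit_price" is the match: the name refers to the same concept and its values are decimal currency amounts (e.g. 14.19, 36.0).
The other fields ("product_name", "location", "quantity") hold different kinds of data.

So "unit_cost" in warehouse_gamma corresponds to "unit_price" in warehouse_alpha.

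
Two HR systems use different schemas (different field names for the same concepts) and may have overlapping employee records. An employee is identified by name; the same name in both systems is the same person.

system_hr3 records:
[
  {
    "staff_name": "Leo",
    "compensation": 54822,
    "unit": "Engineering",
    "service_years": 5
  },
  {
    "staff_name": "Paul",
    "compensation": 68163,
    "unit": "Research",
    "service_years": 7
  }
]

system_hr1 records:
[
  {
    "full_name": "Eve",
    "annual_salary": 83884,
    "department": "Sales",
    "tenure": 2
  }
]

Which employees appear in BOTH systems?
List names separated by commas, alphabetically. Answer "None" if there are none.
None

Schema mapping: "staff_name" (system_hr3) = "full_name" (system_hr1) = employee name

Names in system_hr3: ['Leo', 'Paul']
Names in system_hr1: ['Eve']

Intersection: None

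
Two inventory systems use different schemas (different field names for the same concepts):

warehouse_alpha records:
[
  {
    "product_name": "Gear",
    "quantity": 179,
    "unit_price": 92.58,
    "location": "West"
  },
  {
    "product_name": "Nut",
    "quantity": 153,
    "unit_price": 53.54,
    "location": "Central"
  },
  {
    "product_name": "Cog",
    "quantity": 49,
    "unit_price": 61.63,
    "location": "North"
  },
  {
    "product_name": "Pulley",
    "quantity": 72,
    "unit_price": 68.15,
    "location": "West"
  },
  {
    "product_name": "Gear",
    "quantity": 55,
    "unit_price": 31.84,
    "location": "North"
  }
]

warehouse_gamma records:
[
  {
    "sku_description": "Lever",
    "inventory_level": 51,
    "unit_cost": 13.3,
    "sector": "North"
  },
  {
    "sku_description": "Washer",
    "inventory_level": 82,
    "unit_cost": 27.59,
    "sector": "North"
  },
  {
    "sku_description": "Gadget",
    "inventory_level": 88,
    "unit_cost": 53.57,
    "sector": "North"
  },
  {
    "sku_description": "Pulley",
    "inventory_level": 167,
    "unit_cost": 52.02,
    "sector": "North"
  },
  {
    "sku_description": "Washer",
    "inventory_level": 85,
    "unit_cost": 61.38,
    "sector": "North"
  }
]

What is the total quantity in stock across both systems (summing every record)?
981

To reconcile these schemas, identify the field holding the quantity in stock in each system:
1. In warehouse_alpha it is "quantity"
2. In warehouse_gamma it is "inventory_level"

From warehouse_alpha: 179 + 153 + 49 + 72 + 55 = 508
From warehouse_gamma: 51 + 82 + 88 + 167 + 85 = 473

Total: 508 + 473 = 981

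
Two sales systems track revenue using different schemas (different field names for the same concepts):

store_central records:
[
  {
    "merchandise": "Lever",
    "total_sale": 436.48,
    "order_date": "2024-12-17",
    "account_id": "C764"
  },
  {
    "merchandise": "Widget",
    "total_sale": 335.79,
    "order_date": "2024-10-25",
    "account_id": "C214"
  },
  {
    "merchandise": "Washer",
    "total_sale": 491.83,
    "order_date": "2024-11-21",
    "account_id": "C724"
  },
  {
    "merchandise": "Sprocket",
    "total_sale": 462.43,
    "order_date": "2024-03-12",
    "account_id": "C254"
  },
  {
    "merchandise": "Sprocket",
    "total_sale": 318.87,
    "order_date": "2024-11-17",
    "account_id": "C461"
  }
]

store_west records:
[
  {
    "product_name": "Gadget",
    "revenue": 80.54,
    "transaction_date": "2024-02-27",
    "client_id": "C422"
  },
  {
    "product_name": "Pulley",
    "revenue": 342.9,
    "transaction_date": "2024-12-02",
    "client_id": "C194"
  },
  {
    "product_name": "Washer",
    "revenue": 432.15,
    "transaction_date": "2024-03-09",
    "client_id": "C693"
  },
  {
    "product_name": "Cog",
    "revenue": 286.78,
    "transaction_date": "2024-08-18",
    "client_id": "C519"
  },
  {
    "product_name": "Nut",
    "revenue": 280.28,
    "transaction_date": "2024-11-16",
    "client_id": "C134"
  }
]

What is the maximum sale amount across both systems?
491.83

Reconcile: "total_sale" (store_central) = "revenue" (store_west) = sale amount

Maximum in store_central: 491.83
Maximum in store_west: 432.15

Overall maximum: max(491.83, 432.15) = 491.83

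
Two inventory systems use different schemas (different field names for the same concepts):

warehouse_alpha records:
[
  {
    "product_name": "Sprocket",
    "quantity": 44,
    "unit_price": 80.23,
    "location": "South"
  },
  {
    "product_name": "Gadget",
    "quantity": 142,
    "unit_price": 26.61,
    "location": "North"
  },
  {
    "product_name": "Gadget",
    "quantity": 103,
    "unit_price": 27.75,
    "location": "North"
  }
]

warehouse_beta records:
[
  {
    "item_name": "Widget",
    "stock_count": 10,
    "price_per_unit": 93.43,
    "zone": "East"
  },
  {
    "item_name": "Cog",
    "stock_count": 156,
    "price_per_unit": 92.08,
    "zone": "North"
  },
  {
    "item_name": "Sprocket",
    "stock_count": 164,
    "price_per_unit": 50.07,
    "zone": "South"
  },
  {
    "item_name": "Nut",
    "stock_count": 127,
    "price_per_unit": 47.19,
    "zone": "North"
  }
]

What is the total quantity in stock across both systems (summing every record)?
746

To reconcile these schemas, identify the field holding the quantity in stock in each system:
1. In warehouse_alpha it is "quantity"
2. In warehouse_beta it is "stock_count"

From warehouse_alpha: 44 + 142 + 103 = 289
From warehouse_beta: 10 + 156 + 164 + 127 = 457

Total: 289 + 457 = 746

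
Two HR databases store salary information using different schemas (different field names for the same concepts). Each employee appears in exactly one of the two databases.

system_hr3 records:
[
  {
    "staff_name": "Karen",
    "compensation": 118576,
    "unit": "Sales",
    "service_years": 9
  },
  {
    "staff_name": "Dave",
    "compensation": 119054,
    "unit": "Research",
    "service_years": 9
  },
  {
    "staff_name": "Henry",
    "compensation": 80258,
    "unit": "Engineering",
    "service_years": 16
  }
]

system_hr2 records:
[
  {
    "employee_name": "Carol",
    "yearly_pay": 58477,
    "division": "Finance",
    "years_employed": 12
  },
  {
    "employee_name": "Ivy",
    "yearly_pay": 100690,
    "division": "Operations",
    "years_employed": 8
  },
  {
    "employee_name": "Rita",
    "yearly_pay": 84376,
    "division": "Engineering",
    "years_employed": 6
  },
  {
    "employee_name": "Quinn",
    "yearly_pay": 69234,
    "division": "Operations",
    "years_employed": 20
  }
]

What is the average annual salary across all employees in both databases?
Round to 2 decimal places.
90095.00

Schema mapping: "compensation" (system_hr3) = "yearly_pay" (system_hr2) = annual salary

All salaries: [118576, 119054, 80258, 58477, 100690, 84376, 69234]
Sum: 630665
Count: 7
Average: 630665 / 7 = 90095.00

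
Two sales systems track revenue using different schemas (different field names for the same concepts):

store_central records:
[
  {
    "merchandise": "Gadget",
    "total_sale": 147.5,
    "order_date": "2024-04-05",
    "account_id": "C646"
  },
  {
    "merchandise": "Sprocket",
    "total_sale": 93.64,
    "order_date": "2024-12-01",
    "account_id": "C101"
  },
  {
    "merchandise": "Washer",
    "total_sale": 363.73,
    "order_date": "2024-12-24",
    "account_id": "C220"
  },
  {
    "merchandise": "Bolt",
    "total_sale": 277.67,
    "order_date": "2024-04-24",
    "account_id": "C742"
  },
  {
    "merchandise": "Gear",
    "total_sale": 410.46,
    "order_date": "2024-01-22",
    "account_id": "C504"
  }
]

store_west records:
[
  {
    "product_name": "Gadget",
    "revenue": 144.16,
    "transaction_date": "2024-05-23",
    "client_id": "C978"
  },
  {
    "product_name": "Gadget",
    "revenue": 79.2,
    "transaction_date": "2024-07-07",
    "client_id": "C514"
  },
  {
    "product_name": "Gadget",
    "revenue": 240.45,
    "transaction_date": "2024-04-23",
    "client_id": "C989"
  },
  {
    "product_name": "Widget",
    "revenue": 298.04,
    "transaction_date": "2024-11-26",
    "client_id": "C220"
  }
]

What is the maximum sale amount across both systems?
410.46

Reconcile: "total_sale" (store_central) = "revenue" (store_west) = sale amount

Maximum in store_central: 410.46
Maximum in store_west: 298.04

Overall maximum: max(410.46, 298.04) = 410.46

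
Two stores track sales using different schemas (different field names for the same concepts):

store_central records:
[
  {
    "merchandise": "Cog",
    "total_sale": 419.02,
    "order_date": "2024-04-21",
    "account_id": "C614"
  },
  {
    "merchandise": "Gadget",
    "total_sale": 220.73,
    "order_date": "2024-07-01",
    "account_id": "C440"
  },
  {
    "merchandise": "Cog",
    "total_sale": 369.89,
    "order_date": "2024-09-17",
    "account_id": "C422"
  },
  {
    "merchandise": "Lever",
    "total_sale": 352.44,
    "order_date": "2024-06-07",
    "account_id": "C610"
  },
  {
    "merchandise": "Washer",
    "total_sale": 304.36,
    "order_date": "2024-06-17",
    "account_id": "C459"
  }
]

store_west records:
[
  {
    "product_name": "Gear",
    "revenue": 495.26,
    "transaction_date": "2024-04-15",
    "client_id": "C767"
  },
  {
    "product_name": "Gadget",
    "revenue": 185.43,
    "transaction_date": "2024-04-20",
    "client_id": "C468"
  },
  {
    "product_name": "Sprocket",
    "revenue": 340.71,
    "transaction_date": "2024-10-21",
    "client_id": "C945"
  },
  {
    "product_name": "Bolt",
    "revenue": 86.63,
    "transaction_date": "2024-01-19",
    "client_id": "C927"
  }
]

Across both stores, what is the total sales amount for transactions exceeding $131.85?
2687.84

Schema mapping: "total_sale" (store_central) = "revenue" (store_west) = sale amount

Sum of sales > $131.85 in store_central: 1666.44
Sum of sales > $131.85 in store_west: 1021.4

Total: 1666.44 + 1021.4 = 2687.84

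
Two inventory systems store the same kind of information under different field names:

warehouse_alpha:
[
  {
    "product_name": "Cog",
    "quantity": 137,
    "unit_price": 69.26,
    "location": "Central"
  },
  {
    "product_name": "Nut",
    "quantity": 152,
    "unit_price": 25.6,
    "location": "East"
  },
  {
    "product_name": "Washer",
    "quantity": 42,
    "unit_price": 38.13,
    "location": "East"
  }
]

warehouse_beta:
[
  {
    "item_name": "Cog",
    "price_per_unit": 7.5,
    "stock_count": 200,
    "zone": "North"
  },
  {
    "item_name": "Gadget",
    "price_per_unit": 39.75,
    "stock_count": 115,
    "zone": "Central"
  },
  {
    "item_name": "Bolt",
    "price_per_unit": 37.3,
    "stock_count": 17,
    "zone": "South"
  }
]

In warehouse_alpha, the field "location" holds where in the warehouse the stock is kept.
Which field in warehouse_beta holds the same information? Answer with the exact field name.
zone

In warehouse_alpha, "location" holds where in the warehouse the stock is kept.
The fields in warehouse_beta are: "item_name", "price_per_unit", "stock_count", "zone".
"zone" is the match: the name refers to the same concept and its values are area labels (e.g. 'Central', 'North').
The other fields ("item_name", "price_per_unit", "stock_count") hold different kinds of data.

So "location" in warehouse_alpha corresponds to "zone" in warehouse_beta.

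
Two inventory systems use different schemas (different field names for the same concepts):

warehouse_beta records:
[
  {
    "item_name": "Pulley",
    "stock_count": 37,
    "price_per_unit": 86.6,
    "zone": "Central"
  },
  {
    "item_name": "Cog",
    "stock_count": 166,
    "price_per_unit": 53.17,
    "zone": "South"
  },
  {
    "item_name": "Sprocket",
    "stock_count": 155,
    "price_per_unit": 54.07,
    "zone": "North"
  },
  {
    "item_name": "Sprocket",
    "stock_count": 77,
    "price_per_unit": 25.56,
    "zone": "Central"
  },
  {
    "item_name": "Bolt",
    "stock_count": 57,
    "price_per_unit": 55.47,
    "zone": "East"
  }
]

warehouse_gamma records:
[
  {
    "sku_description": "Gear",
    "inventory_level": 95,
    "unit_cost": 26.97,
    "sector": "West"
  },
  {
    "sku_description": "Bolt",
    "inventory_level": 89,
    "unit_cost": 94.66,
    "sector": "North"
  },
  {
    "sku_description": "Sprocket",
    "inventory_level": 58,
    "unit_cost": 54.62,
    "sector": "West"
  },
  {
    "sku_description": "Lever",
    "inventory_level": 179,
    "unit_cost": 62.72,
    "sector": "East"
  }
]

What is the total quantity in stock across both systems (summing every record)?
913

To reconcile these schemas, identify the field holding the quantity in stock in each system:
1. In warehouse_beta it is "stock_count"
2. In warehouse_gamma it is "inventory_level"

From warehouse_beta: 37 + 166 + 155 + 77 + 57 = 492
From warehouse_gamma: 95 + 89 + 58 + 179 = 421

Total: 492 + 421 = 913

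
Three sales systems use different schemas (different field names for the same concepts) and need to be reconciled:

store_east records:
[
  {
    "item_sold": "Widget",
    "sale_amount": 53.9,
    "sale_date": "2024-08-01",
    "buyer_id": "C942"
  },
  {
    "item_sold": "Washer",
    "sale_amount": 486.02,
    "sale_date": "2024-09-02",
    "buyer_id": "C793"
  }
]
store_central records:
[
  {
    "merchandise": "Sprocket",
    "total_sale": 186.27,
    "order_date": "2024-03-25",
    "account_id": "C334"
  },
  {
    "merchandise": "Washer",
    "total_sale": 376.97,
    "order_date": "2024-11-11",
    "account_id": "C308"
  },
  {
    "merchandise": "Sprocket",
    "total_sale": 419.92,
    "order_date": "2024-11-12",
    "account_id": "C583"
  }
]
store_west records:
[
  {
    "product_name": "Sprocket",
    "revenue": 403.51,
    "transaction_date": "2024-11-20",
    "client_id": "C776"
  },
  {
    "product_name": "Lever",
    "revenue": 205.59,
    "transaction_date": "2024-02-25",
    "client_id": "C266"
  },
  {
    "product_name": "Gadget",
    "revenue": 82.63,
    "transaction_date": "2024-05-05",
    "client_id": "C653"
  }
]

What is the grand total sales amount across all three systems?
2214.81

Schema reconciliation - all amount fields map to sale amount:

store_east (sale_amount): 539.92
store_central (total_sale): 983.16
store_west (revenue): 691.73

Grand total: 2214.81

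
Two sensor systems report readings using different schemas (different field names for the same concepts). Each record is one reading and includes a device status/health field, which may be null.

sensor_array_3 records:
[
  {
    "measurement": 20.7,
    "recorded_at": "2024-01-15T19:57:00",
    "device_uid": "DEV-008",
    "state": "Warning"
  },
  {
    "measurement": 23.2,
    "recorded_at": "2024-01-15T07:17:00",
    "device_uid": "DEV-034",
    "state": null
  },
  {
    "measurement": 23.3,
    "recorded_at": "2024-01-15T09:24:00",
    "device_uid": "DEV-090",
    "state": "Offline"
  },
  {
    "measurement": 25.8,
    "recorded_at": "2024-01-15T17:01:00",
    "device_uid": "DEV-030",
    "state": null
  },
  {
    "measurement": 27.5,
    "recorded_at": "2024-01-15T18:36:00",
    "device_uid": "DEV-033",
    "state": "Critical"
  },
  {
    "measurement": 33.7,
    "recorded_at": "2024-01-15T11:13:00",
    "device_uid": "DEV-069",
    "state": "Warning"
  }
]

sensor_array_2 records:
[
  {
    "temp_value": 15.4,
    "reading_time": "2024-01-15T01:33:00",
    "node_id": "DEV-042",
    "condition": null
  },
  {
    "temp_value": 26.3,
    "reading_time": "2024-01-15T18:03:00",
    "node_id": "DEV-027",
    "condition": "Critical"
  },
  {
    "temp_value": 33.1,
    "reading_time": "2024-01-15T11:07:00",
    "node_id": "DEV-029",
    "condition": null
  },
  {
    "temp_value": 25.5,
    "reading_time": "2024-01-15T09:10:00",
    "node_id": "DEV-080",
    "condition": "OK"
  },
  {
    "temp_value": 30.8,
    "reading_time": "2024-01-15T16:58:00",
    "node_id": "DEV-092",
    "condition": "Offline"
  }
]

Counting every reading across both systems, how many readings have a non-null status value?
7

Schema mapping: "state" (sensor_array_3) = "condition" (sensor_array_2) = status

Non-null in sensor_array_3: 4
Non-null in sensor_array_2: 3

Total non-null: 4 + 3 = 7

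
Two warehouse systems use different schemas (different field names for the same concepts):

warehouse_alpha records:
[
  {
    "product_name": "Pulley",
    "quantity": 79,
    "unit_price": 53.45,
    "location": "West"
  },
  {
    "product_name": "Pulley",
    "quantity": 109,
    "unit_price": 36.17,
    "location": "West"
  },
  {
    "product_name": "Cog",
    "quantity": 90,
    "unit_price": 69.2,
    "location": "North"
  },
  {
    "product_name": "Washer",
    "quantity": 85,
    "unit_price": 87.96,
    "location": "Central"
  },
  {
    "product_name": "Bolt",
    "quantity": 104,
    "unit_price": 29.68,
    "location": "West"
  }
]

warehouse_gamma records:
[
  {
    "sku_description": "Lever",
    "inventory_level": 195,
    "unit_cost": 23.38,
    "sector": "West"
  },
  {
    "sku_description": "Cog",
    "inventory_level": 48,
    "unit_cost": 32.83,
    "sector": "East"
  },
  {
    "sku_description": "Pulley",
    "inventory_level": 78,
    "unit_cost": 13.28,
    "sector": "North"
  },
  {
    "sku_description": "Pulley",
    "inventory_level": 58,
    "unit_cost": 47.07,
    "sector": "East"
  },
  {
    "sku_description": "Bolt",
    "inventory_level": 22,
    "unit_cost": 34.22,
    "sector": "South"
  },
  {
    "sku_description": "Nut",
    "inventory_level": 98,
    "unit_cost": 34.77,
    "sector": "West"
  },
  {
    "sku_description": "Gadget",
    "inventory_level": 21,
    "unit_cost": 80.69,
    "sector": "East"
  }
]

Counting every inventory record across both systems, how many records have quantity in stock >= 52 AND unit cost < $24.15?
2

Schema mappings:
- "quantity" (warehouse_alpha) = "inventory_level" (warehouse_gamma) = quantity
- "unit_price" (warehouse_alpha) = "unit_cost" (warehouse_gamma) = unit cost

Records meeting both conditions in warehouse_alpha: 0
Records meeting both conditions in warehouse_gamma: 2

Total: 0 + 2 = 2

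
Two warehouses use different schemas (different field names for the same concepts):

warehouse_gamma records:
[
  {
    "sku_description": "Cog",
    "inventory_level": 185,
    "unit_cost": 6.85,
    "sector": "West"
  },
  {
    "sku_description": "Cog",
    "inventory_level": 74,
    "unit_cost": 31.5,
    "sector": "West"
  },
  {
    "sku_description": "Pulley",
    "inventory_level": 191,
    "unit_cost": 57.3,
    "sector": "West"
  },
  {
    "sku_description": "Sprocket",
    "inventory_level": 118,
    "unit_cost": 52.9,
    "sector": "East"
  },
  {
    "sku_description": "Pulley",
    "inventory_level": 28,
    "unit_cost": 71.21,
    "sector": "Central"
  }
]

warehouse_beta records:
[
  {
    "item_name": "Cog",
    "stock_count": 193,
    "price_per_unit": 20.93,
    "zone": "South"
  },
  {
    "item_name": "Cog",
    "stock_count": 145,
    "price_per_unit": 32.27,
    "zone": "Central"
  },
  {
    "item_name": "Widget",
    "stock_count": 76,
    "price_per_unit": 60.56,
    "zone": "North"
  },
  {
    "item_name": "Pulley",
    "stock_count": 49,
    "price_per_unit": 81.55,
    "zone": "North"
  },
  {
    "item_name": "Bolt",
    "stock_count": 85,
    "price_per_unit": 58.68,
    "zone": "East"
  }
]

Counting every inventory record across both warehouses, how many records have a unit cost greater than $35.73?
6

Schema mapping: "unit_cost" (warehouse_gamma) = "price_per_unit" (warehouse_beta) = unit cost

Records > $35.73 in warehouse_gamma: 3
Records > $35.73 in warehouse_beta: 3

Total count: 3 + 3 = 6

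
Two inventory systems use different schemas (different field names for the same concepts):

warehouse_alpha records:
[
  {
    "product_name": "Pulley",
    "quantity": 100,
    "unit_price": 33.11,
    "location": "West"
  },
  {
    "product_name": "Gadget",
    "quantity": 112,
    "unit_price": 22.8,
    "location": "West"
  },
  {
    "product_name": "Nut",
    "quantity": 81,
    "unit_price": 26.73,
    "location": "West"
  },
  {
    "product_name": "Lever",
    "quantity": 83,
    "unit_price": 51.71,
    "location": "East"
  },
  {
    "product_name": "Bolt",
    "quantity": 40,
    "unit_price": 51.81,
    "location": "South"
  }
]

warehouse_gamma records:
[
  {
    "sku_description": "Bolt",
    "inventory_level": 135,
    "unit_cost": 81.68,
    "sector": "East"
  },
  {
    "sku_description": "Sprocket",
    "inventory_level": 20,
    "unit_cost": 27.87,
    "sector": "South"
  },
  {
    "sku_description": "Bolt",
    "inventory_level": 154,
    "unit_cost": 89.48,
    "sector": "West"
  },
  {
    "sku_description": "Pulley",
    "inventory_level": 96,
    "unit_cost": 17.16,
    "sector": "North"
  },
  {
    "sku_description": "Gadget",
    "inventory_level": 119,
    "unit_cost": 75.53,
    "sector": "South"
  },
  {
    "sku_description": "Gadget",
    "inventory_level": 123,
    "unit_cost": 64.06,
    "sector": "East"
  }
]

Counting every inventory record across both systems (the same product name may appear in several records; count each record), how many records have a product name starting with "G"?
3

Schema mapping: "product_name" (warehouse_alpha) = "sku_description" (warehouse_gamma) = product name

Records with product name starting with "G" in warehouse_alpha: 1
Records with product name starting with "G" in warehouse_gamma: 2

Total: 1 + 2 = 3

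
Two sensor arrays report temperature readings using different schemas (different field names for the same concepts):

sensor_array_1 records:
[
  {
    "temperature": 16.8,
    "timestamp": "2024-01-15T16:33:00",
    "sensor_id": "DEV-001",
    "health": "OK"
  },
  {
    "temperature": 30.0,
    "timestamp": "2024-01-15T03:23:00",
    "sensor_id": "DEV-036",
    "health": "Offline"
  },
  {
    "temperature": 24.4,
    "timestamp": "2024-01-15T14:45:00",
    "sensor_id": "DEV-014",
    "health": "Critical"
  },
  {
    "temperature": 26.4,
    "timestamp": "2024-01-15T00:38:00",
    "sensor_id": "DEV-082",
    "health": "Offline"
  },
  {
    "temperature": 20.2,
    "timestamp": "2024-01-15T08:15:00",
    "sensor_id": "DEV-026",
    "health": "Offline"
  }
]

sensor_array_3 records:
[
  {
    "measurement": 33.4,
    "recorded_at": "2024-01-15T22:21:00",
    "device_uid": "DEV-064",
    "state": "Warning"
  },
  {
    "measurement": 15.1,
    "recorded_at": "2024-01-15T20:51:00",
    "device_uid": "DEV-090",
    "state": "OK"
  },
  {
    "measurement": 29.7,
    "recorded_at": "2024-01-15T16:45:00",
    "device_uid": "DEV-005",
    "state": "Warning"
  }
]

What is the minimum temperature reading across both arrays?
15.1

Schema mapping: "temperature" (sensor_array_1) = "measurement" (sensor_array_3) = temperature reading

Minimum in sensor_array_1: 16.8
Minimum in sensor_array_3: 15.1

Overall minimum: min(16.8, 15.1) = 15.1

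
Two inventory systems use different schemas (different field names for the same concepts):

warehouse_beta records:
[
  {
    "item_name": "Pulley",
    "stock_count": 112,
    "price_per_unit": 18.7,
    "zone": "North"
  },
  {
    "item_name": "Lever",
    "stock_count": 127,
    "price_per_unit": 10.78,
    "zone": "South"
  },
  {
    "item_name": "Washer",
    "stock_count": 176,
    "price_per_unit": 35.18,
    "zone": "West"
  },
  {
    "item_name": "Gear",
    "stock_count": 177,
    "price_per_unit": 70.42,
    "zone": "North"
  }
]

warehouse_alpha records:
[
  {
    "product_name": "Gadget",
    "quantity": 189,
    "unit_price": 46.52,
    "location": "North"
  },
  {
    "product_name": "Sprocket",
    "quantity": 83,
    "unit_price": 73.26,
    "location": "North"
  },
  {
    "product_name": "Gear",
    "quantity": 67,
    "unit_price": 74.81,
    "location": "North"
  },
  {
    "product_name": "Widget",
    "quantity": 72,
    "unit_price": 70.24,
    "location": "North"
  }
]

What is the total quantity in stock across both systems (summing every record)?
1003

To reconcile these schemas, identify the field holding the quantity in stock in each system:
1. In warehouse_beta it is "stock_count"
2. In warehouse_alpha it is "quantity"

From warehouse_beta: 112 + 127 + 176 + 177 = 592
From warehouse_alpha: 189 + 83 + 67 + 72 = 411

Total: 592 + 411 = 1003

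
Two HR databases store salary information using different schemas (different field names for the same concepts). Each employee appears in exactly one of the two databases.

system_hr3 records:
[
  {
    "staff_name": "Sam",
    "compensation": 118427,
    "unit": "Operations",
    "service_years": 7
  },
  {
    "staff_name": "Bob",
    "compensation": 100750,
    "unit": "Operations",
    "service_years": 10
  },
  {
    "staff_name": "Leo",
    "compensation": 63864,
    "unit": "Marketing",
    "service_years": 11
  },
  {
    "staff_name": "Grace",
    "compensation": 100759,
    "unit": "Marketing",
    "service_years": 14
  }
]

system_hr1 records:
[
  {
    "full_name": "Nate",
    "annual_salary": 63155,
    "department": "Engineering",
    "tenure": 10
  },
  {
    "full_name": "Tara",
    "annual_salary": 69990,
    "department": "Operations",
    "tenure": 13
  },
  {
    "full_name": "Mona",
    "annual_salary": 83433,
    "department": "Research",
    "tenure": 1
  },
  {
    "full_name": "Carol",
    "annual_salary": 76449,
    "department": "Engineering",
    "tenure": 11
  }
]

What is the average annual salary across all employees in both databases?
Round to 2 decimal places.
84603.38

Schema mapping: "compensation" (system_hr3) = "annual_salary" (system_hr1) = annual salary

All salaries: [118427, 100750, 63864, 100759, 63155, 69990, 83433, 76449]
Sum: 676827
Count: 8
Average: 676827 / 8 = 84603.38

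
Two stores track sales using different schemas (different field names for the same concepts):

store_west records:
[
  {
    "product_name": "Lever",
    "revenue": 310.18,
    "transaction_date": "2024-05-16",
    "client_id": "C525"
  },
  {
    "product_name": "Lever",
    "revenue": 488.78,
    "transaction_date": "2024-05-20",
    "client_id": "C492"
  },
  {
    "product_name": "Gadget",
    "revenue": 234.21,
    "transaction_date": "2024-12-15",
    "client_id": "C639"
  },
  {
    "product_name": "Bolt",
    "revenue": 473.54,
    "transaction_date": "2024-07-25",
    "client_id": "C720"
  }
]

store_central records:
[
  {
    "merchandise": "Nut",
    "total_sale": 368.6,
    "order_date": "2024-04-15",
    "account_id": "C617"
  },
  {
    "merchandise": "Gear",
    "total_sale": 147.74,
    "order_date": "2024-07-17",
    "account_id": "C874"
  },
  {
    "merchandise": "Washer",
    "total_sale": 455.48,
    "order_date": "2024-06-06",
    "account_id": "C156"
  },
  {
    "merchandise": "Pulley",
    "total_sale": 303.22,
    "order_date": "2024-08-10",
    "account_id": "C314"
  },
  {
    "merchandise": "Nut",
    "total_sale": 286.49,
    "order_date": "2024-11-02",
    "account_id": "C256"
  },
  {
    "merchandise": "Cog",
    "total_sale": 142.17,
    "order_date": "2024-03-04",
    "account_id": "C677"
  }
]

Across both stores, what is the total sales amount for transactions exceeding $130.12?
3210.41

Schema mapping: "revenue" (store_west) = "total_sale" (store_central) = sale amount

Sum of sales > $130.12 in store_west: 1506.71
Sum of sales > $130.12 in store_central: 1703.7

Total: 1506.71 + 1703.7 = 3210.41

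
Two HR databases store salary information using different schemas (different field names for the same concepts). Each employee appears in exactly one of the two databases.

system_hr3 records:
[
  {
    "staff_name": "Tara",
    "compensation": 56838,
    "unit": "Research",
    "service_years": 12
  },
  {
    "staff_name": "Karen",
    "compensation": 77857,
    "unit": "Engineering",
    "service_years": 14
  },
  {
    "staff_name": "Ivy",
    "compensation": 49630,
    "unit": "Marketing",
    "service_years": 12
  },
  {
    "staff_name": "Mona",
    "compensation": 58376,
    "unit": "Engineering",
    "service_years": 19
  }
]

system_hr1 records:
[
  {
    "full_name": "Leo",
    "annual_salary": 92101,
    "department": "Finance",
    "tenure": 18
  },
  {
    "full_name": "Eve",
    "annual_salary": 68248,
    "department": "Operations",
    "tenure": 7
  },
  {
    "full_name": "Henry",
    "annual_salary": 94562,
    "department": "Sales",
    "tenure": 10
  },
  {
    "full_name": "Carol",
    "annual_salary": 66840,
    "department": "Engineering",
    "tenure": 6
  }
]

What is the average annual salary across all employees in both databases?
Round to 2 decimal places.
70556.50

Schema mapping: "compensation" (system_hr3) = "annual_salary" (system_hr1) = annual salary

All salaries: [56838, 77857, 49630, 58376, 92101, 68248, 94562, 66840]
Sum: 564452
Count: 8
Average: 564452 / 8 = 70556.50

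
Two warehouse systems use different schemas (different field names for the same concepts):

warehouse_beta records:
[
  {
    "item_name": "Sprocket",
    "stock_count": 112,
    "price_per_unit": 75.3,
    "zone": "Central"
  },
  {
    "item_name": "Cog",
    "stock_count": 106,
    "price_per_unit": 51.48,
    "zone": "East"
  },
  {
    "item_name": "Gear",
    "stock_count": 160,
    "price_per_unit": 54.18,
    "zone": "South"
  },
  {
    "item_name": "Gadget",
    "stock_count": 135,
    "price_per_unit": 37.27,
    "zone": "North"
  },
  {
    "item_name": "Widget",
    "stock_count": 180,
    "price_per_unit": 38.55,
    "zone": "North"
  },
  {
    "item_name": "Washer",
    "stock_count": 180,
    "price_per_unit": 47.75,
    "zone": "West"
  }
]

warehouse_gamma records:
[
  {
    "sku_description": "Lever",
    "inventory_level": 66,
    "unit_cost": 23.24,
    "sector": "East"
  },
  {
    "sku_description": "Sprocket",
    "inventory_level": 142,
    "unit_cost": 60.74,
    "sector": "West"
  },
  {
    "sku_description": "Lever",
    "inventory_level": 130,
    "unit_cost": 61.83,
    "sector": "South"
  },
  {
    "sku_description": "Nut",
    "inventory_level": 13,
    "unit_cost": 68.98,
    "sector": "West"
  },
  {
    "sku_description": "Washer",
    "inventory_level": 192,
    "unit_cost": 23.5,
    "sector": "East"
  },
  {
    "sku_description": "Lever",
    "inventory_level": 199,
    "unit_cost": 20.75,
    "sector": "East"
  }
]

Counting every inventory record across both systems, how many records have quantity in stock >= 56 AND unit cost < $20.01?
0

Schema mappings:
- "stock_count" (warehouse_beta) = "inventory_level" (warehouse_gamma) = quantity
- "price_per_unit" (warehouse_beta) = "unit_cost" (warehouse_gamma) = unit cost

Records meeting both conditions in warehouse_beta: 0
Records meeting both conditions in warehouse_gamma: 0

Total: 0 + 0 = 0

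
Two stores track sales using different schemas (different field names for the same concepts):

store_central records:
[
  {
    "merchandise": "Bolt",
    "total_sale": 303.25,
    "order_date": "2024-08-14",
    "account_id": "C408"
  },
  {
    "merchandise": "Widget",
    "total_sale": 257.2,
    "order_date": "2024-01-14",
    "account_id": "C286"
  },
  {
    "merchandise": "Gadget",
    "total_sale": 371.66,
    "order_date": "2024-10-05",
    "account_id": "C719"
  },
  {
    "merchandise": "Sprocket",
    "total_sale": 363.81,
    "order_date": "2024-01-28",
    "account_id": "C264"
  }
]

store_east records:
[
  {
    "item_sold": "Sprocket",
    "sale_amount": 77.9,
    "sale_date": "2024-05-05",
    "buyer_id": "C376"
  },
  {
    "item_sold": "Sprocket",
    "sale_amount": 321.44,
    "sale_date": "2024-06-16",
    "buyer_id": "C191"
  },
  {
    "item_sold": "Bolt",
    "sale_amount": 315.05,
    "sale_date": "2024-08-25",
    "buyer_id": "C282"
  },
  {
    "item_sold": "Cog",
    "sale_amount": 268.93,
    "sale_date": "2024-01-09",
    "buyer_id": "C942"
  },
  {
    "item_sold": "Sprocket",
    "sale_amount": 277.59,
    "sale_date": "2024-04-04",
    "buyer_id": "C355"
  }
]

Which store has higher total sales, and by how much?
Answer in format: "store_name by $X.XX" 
store_central by $35.01

Schema mapping: "total_sale" (store_central) = "sale_amount" (store_east) = sale amount

Total for store_central: 1295.92
Total for store_east: 1260.91

Difference: |1295.92 - 1260.91| = 35.01
store_central has higher sales by $35.01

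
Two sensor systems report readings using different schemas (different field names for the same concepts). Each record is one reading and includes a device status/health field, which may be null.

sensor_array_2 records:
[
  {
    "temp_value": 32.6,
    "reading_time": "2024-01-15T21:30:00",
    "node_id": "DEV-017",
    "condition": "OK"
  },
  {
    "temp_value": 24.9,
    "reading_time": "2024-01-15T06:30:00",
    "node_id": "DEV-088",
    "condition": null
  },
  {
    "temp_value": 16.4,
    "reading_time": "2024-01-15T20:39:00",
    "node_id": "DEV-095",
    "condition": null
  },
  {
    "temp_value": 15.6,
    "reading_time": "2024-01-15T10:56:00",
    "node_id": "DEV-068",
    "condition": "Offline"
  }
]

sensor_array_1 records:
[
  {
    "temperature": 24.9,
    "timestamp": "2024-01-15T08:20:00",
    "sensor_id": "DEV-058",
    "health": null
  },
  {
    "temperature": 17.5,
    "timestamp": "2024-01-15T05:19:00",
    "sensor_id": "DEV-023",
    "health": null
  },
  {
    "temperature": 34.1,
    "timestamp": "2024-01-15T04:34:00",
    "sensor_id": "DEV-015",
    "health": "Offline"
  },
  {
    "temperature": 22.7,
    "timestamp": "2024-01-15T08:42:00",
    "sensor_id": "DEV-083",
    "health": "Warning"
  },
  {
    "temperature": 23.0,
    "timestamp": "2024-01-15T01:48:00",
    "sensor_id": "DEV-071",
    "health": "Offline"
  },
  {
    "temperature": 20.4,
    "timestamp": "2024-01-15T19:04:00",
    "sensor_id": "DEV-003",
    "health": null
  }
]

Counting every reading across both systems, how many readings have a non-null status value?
5

Schema mapping: "condition" (sensor_array_2) = "health" (sensor_array_1) = status

Non-null in sensor_array_2: 2
Non-null in sensor_array_1: 3

Total non-null: 2 + 3 = 5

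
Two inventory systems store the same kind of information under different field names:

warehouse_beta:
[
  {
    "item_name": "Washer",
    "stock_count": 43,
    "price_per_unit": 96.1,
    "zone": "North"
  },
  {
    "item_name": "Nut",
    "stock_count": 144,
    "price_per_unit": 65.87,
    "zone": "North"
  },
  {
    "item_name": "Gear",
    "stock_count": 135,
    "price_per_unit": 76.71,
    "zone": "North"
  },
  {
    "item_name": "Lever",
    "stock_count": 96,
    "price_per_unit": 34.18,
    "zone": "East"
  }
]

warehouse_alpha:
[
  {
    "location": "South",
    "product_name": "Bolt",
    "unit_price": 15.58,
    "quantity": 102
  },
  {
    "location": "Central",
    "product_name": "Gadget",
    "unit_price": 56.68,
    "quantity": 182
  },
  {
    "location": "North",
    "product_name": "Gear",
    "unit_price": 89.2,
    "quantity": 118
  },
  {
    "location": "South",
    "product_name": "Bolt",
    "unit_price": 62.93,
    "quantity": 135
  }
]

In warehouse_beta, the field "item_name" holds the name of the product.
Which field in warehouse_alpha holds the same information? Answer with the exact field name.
product_name

In warehouse_beta, "item_name" holds the name of the product.
The fields in warehouse_alpha are: "location", "product_name", "unit_price", "quantity".
"product_name" is the match: the name refers to the same concept and its values are product-name strings (e.g. 'Bolt', 'Gadget').
The other fields ("location", "unit_price", "quantity") hold different kinds of data.

So "item_name" in warehouse_beta corresponds to "product_name" in warehouse_alpha.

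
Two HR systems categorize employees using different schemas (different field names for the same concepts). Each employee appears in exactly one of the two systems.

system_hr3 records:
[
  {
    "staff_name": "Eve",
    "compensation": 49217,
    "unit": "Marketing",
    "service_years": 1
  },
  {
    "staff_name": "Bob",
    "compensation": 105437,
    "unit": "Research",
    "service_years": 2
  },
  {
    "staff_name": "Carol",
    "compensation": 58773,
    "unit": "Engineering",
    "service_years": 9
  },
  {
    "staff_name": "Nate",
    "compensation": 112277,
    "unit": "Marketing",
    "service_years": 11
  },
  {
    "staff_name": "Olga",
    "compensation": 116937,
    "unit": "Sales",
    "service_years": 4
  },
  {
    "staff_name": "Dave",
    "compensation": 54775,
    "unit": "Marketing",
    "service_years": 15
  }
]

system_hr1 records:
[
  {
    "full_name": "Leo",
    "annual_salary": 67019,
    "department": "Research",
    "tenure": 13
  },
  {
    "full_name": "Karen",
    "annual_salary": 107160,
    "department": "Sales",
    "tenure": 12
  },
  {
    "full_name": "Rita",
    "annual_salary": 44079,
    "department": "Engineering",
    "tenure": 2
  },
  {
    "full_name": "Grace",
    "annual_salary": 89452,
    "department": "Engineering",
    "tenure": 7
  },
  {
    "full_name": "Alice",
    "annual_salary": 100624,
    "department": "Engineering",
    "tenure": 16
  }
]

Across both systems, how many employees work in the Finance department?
0

Schema mapping: "unit" (system_hr3) = "department" (system_hr1) = department

Finance employees in system_hr3: 0
Finance employees in system_hr1: 0

Total in Finance: 0 + 0 = 0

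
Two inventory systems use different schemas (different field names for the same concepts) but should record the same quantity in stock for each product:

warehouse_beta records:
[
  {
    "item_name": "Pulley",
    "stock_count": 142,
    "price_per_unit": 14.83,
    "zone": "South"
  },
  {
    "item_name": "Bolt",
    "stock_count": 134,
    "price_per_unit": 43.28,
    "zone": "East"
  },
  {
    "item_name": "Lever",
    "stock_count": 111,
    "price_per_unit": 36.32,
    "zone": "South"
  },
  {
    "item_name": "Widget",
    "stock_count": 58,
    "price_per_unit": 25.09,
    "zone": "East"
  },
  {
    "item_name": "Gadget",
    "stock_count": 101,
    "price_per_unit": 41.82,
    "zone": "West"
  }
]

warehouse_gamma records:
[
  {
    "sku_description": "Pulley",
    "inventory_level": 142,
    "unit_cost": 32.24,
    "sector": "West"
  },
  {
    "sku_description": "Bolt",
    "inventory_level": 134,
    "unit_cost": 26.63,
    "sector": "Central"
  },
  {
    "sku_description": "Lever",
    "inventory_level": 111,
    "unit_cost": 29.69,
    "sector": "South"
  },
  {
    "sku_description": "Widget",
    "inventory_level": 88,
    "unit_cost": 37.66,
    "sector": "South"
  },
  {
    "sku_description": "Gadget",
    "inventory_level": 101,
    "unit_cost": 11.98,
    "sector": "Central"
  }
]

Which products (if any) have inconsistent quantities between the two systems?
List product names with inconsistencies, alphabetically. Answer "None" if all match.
Widget

Schema mappings:
- "item_name" (warehouse_beta) = "sku_description" (warehouse_gamma) = product name
- "stock_count" (warehouse_beta) = "inventory_level" (warehouse_gamma) = quantity

Comparison:
  Pulley: 142 vs 142 - MATCH
  Bolt: 134 vs 134 - MATCH
  Lever: 111 vs 111 - MATCH
  Widget: 58 vs 88 - MISMATCH
  Gadget: 101 vs 101 - MATCH

Products with inconsistencies: Widget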